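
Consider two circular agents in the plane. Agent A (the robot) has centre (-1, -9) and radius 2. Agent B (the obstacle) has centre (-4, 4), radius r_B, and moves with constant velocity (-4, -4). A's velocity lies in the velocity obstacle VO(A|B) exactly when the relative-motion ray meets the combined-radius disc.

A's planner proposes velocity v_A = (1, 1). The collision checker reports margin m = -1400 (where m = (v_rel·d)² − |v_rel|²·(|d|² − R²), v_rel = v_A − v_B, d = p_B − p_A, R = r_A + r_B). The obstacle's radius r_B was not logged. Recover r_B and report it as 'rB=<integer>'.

m = -1400
d = (-3, 13);  v_rel = (5, 5),  |v_rel|² = 50
v_rel×d = (5)·(13) − (5)·(-3) = 80
since m = R²·50 − 80²:  R² = (6400 + -1400) / 50 = 100
R = √100 = 10  ⇒  r_B = 10 − 2 = 8

rB=8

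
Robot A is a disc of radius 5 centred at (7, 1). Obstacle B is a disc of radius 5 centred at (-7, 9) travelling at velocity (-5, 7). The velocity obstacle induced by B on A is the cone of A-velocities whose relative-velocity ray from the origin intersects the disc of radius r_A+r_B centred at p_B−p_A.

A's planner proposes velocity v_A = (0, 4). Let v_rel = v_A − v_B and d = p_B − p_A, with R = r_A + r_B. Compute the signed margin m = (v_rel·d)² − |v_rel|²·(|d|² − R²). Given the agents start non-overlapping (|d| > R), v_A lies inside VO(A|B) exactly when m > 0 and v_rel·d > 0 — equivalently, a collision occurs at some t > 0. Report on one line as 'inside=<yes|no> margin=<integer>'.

d = (-14, 8),  |d|² = 260;  R = 5+5 = 10,  c = 260−10² = 160
v_rel = (5, -3),  |v_rel|² = 34;  v_rel·d = (5)·(-14) + (-3)·(8) = -94
34·t² + 188·t + 160 = 0  ⇒  m = (-94)² − 34·160 = 3396
m = 3396 > 0,  v_rel·d = -94 < 0  ⇒  outside

inside=no margin=3396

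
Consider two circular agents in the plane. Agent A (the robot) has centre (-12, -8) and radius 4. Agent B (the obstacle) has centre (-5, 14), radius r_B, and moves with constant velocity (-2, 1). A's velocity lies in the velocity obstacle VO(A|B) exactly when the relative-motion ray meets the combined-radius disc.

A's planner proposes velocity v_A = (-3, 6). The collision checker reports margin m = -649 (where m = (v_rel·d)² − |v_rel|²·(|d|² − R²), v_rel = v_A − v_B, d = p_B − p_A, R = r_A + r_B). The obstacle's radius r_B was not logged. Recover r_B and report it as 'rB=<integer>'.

m = -649
d = (7, 22);  v_rel = (-1, 5),  |v_rel|² = 26
v_rel×d = (-1)·(22) − (5)·(7) = -57
since m = R²·26 − (-57)²:  R² = (3249 + -649) / 26 = 100
R = √100 = 10  ⇒  r_B = 10 − 4 = 6

rB=6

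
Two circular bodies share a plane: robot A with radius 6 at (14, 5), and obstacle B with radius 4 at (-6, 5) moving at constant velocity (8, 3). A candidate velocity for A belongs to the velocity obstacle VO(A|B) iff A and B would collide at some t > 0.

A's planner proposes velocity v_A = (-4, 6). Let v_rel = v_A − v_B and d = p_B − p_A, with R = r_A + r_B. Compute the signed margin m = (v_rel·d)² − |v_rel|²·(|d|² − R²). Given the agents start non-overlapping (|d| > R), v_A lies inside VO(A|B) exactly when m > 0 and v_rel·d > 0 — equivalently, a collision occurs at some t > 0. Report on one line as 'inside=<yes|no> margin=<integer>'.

d = (-20, 0),  |d|² = 400;  R = 6+4 = 10,  c = 400−10² = 300
v_rel = (-12, 3),  |v_rel|² = 153;  v_rel·d = (-12)·(-20) + (3)·(0) = 240
153·t² − 480·t + 300 = 0  ⇒  m = 240² − 153·300 = 11700
m = 11700 > 0,  v_rel·d = 240 > 0  ⇒  inside

inside=yes margin=11700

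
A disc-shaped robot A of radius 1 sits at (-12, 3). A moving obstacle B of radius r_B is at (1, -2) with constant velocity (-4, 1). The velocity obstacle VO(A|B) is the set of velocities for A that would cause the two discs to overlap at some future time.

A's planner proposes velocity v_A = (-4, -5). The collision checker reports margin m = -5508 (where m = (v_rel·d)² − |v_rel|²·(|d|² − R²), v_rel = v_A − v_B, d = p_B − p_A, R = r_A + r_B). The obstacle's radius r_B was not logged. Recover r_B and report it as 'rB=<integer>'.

m = -5508
d = (13, -5);  v_rel = (0, -6),  |v_rel|² = 36
v_rel×d = (0)·(-5) − (-6)·(13) = 78
since m = R²·36 − 78²:  R² = (6084 + -5508) / 36 = 16
R = √16 = 4  ⇒  r_B = 4 − 1 = 3

rB=3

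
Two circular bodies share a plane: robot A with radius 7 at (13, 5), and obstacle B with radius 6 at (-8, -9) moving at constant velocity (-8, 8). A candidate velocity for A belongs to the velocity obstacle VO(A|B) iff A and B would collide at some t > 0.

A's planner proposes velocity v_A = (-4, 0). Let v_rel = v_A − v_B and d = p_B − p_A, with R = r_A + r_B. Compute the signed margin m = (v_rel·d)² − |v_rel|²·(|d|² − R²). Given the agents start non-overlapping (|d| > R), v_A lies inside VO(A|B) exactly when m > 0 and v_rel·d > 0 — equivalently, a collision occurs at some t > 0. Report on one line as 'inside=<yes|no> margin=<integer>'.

d = (-21, -14),  |d|² = 637;  R = 7+6 = 13,  c = 637−13² = 468
v_rel = (4, -8),  |v_rel|² = 80;  v_rel·d = (4)·(-21) + (-8)·(-14) = 28
80·t² − 56·t + 468 = 0  ⇒  m = 28² − 80·468 = -36656
m = -36656 < 0,  v_rel·d = 28 > 0  ⇒  outside

inside=no margin=-36656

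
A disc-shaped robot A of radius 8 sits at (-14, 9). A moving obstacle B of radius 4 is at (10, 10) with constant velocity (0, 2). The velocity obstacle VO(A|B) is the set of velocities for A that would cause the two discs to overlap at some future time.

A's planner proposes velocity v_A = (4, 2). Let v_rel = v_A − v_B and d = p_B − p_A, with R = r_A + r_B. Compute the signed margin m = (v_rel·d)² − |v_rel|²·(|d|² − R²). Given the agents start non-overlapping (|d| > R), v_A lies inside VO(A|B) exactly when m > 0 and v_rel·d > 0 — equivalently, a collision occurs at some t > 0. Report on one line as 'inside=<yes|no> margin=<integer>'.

d = (24, 1),  |d|² = 577;  R = 8+4 = 12,  c = 577−12² = 433
v_rel = (4, 0),  |v_rel|² = 16;  v_rel·d = (4)·(24) + (0)·(1) = 96
16·t² − 192·t + 433 = 0  ⇒  m = 96² − 16·433 = 2288
m = 2288 > 0,  v_rel·d = 96 > 0  ⇒  inside

inside=yes margin=2288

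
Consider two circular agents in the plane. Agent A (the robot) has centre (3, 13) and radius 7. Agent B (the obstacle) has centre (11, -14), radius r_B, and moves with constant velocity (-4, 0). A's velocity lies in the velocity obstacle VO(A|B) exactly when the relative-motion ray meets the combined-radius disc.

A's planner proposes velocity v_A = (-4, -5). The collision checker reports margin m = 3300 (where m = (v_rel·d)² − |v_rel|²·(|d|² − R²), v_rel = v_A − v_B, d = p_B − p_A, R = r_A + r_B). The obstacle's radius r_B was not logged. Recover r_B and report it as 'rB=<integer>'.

m = 3300
d = (8, -27);  v_rel = (0, -5),  |v_rel|² = 25
v_rel×d = (0)·(-27) − (-5)·(8) = 40
since m = R²·25 − 40²:  R² = (1600 + 3300) / 25 = 196
R = √196 = 14  ⇒  r_B = 14 − 7 = 7

rB=7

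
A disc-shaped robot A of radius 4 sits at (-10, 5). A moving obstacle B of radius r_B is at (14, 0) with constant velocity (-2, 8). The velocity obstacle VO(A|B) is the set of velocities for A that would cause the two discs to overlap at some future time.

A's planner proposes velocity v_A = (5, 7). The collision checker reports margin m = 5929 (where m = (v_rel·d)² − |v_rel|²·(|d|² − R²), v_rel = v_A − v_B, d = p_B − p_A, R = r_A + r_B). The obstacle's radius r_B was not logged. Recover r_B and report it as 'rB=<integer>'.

m = 5929
d = (24, -5);  v_rel = (7, -1),  |v_rel|² = 50
v_rel×d = (7)·(-5) − (-1)·(24) = -11
since m = R²·50 − (-11)²:  R² = (121 + 5929) / 50 = 121
R = √121 = 11  ⇒  r_B = 11 − 4 = 7

rB=7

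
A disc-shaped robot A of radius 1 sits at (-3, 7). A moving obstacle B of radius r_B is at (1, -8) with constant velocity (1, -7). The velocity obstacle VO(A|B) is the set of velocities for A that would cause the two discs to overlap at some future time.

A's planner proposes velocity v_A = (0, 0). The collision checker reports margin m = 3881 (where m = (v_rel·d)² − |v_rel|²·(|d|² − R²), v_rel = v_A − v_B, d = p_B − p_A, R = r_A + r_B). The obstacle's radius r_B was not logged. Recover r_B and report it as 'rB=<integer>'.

m = 3881
d = (4, -15);  v_rel = (-1, 7),  |v_rel|² = 50
v_rel×d = (-1)·(-15) − (7)·(4) = -13
since m = R²·50 − (-13)²:  R² = (169 + 3881) / 50 = 81
R = √81 = 9  ⇒  r_B = 9 − 1 = 8

rB=8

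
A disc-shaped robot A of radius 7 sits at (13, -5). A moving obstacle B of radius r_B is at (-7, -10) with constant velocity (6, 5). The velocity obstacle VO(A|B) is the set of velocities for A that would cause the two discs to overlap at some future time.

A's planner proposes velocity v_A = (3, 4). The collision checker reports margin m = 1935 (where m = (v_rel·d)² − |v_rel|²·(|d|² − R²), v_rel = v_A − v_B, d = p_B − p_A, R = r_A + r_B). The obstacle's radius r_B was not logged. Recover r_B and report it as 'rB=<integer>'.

m = 1935
d = (-20, -5);  v_rel = (-3, -1),  |v_rel|² = 10
v_rel×d = (-3)·(-5) − (-1)·(-20) = -5
since m = R²·10 − (-5)²:  R² = (25 + 1935) / 10 = 196
R = √196 = 14  ⇒  r_B = 14 − 7 = 7

rB=7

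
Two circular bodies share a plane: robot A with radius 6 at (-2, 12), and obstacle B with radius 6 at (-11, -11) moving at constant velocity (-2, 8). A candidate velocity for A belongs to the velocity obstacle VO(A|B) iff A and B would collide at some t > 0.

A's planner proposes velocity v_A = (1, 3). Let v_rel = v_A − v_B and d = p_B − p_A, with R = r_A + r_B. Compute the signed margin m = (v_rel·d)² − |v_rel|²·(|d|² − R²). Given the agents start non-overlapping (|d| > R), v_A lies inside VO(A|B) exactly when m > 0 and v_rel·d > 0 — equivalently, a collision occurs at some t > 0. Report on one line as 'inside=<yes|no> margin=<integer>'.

d = (-9, -23),  |d|² = 610;  R = 6+6 = 12,  c = 610−12² = 466
v_rel = (3, -5),  |v_rel|² = 34;  v_rel·d = (3)·(-9) + (-5)·(-23) = 88
34·t² − 176·t + 466 = 0  ⇒  m = 88² − 34·466 = -8100
m = -8100 < 0,  v_rel·d = 88 > 0  ⇒  outside

inside=no margin=-8100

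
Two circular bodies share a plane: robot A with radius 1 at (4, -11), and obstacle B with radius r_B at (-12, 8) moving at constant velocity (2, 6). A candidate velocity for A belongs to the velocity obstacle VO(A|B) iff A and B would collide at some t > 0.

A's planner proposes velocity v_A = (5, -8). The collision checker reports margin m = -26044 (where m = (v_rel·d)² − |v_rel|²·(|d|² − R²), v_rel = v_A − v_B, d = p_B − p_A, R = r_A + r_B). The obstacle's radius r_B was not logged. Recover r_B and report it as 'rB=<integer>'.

m = -26044
d = (-16, 19);  v_rel = (3, -14),  |v_rel|² = 205
v_rel×d = (3)·(19) − (-14)·(-16) = -167
since m = R²·205 − (-167)²:  R² = (27889 + -26044) / 205 = 9
R = √9 = 3  ⇒  r_B = 3 − 1 = 2

rB=2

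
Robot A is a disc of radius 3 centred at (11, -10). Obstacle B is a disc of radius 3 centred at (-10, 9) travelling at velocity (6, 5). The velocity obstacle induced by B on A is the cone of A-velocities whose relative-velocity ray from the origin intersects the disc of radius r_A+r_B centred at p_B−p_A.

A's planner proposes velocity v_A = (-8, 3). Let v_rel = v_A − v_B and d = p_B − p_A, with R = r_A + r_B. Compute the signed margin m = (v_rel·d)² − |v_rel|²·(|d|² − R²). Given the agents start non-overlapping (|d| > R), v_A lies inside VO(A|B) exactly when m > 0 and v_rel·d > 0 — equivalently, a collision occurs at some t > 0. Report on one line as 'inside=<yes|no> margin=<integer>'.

d = (-21, 19),  |d|² = 802;  R = 3+3 = 6,  c = 802−6² = 766
v_rel = (-14, -2),  |v_rel|² = 200;  v_rel·d = (-14)·(-21) + (-2)·(19) = 256
200·t² − 512·t + 766 = 0  ⇒  m = 256² − 200·766 = -87664
m = -87664 < 0,  v_rel·d = 256 > 0  ⇒  outside

inside=no margin=-87664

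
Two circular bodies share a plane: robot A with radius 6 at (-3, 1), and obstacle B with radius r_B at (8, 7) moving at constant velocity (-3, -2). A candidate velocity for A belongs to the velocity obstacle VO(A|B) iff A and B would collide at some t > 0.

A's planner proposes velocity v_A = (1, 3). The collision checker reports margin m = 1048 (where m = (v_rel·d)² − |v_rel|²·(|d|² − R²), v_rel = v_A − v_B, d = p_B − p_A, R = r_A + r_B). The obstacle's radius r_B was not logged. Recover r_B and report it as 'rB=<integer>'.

m = 1048
d = (11, 6);  v_rel = (4, 5),  |v_rel|² = 41
v_rel×d = (4)·(6) − (5)·(11) = -31
since m = R²·41 − (-31)²:  R² = (961 + 1048) / 41 = 49
R = √49 = 7  ⇒  r_B = 7 − 6 = 1

rB=1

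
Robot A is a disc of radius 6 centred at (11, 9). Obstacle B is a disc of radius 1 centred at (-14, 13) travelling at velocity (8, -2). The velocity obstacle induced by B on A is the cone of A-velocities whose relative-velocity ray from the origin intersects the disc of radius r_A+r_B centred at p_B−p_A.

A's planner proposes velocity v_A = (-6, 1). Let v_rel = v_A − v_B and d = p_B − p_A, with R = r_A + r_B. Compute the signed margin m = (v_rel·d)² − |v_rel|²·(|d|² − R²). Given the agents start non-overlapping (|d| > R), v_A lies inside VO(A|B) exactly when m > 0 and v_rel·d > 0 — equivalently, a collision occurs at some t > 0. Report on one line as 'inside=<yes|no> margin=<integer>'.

d = (-25, 4),  |d|² = 641;  R = 6+1 = 7,  c = 641−7² = 592
v_rel = (-14, 3),  |v_rel|² = 205;  v_rel·d = (-14)·(-25) + (3)·(4) = 362
205·t² − 724·t + 592 = 0  ⇒  m = 362² − 205·592 = 9684
m = 9684 > 0,  v_rel·d = 362 > 0  ⇒  inside

inside=yes margin=9684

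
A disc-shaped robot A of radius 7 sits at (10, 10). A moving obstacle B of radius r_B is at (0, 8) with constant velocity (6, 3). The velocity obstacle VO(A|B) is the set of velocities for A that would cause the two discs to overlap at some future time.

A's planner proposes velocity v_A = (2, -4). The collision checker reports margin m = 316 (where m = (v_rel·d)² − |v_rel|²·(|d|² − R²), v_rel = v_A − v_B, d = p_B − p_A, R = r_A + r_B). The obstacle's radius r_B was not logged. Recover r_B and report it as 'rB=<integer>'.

m = 316
d = (-10, -2);  v_rel = (-4, -7),  |v_rel|² = 65
v_rel×d = (-4)·(-2) − (-7)·(-10) = -62
since m = R²·65 − (-62)²:  R² = (3844 + 316) / 65 = 64
R = √64 = 8  ⇒  r_B = 8 − 7 = 1

rB=1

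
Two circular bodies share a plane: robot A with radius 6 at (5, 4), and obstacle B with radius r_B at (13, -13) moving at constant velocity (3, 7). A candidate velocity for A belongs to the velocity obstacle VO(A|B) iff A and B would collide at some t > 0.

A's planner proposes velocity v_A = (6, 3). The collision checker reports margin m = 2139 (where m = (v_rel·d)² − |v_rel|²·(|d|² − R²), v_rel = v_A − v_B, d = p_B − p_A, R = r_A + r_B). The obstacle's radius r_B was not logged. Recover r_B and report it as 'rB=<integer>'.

m = 2139
d = (8, -17);  v_rel = (3, -4),  |v_rel|² = 25
v_rel×d = (3)·(-17) − (-4)·(8) = -19
since m = R²·25 − (-19)²:  R² = (361 + 2139) / 25 = 100
R = √100 = 10  ⇒  r_B = 10 − 6 = 4

rB=4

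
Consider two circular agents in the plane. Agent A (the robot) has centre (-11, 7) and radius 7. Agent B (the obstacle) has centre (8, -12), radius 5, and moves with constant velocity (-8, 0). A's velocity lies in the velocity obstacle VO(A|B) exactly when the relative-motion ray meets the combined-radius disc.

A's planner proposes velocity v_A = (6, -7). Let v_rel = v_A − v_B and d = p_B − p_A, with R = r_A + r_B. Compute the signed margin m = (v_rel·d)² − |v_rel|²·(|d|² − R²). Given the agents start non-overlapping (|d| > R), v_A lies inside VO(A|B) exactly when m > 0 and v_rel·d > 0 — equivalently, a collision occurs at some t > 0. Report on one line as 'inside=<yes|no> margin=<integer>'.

d = (19, -19),  |d|² = 722;  R = 7+5 = 12,  c = 722−12² = 578
v_rel = (14, -7),  |v_rel|² = 245;  v_rel·d = (14)·(19) + (-7)·(-19) = 399
245·t² − 798·t + 578 = 0  ⇒  m = 399² − 245·578 = 17591
m = 17591 > 0,  v_rel·d = 399 > 0  ⇒  inside

inside=yes margin=17591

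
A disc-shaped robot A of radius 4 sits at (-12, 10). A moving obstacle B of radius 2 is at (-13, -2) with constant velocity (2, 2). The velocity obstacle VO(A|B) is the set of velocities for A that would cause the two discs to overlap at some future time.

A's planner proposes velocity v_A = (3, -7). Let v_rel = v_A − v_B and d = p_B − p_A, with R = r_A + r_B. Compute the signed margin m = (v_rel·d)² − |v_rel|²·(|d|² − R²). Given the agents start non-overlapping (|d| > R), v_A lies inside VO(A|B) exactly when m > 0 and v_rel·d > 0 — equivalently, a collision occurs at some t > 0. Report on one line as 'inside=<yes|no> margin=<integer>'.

d = (-1, -12),  |d|² = 145;  R = 4+2 = 6,  c = 145−6² = 109
v_rel = (1, -9),  |v_rel|² = 82;  v_rel·d = (1)·(-1) + (-9)·(-12) = 107
82·t² − 214·t + 109 = 0  ⇒  m = 107² − 82·109 = 2511
m = 2511 > 0,  v_rel·d = 107 > 0  ⇒  inside

inside=yes margin=2511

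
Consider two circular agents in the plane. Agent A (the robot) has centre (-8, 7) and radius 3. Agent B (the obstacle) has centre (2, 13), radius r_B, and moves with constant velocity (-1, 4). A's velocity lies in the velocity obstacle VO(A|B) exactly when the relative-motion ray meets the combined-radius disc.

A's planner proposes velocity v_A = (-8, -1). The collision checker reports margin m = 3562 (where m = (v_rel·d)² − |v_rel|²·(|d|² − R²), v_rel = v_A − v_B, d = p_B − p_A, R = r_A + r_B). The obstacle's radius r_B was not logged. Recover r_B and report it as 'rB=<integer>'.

m = 3562
d = (10, 6);  v_rel = (-7, -5),  |v_rel|² = 74
v_rel×d = (-7)·(6) − (-5)·(10) = 8
since m = R²·74 − 8²:  R² = (64 + 3562) / 74 = 49
R = √49 = 7  ⇒  r_B = 7 − 3 = 4

rB=4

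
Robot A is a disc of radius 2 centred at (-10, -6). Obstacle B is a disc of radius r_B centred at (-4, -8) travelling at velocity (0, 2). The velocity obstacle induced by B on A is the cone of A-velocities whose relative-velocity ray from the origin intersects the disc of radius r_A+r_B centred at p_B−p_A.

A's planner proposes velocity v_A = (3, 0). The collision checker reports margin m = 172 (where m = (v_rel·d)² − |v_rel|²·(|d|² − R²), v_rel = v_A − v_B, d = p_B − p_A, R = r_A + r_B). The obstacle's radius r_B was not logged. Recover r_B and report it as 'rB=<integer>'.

m = 172
d = (6, -2);  v_rel = (3, -2),  |v_rel|² = 13
v_rel×d = (3)·(-2) − (-2)·(6) = 6
since m = R²·13 − 6²:  R² = (36 + 172) / 13 = 16
R = √16 = 4  ⇒  r_B = 4 − 2 = 2

rB=2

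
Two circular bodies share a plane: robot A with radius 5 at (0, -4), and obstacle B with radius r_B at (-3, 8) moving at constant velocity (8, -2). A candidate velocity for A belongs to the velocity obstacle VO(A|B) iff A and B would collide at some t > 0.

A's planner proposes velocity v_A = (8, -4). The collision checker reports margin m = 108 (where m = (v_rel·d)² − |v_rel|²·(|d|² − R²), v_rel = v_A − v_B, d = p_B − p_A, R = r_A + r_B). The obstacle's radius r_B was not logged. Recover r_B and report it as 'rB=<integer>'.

m = 108
d = (-3, 12);  v_rel = (0, -2),  |v_rel|² = 4
v_rel×d = (0)·(12) − (-2)·(-3) = -6
since m = R²·4 − (-6)²:  R² = (36 + 108) / 4 = 36
R = √36 = 6  ⇒  r_B = 6 − 5 = 1

rB=1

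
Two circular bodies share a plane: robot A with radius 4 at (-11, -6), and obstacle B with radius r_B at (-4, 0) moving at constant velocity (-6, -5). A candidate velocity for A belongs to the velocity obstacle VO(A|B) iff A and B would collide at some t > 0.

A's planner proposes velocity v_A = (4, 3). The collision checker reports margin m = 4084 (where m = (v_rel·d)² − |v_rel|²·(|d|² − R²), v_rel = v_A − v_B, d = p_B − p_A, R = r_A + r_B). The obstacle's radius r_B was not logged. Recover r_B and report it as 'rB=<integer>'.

m = 4084
d = (7, 6);  v_rel = (10, 8),  |v_rel|² = 164
v_rel×d = (10)·(6) − (8)·(7) = 4
since m = R²·164 − 4²:  R² = (16 + 4084) / 164 = 25
R = √25 = 5  ⇒  r_B = 5 − 4 = 1

rB=1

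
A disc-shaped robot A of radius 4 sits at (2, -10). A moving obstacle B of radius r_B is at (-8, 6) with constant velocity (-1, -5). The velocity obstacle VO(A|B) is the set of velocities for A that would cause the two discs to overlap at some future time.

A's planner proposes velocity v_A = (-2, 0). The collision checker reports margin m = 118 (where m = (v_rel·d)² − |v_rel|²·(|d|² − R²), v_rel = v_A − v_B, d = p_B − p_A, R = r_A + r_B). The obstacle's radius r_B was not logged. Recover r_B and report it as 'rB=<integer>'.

m = 118
d = (-10, 16);  v_rel = (-1, 5),  |v_rel|² = 26
v_rel×d = (-1)·(16) − (5)·(-10) = 34
since m = R²·26 − 34²:  R² = (1156 + 118) / 26 = 49
R = √49 = 7  ⇒  r_B = 7 − 4 = 3

rB=3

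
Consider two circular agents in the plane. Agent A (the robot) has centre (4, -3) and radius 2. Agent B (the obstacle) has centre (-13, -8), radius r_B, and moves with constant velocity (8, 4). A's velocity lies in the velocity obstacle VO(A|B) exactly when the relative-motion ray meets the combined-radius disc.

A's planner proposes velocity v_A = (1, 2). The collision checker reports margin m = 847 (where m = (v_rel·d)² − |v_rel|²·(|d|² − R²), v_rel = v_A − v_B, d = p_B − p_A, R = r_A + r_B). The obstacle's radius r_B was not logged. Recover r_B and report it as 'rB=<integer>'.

m = 847
d = (-17, -5);  v_rel = (-7, -2),  |v_rel|² = 53
v_rel×d = (-7)·(-5) − (-2)·(-17) = 1
since m = R²·53 − 1²:  R² = (1 + 847) / 53 = 16
R = √16 = 4  ⇒  r_B = 4 − 2 = 2

rB=2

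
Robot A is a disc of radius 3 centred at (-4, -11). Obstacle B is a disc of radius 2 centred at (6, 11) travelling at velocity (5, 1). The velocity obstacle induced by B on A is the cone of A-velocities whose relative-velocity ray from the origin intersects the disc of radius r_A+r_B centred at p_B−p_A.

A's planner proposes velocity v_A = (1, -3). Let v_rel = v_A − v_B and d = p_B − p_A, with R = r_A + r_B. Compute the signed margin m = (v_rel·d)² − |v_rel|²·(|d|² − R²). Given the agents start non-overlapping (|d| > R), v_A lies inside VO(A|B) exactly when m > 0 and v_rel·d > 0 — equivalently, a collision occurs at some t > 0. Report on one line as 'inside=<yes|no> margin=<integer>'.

d = (10, 22),  |d|² = 584;  R = 3+2 = 5,  c = 584−5² = 559
v_rel = (-4, -4),  |v_rel|² = 32;  v_rel·d = (-4)·(10) + (-4)·(22) = -128
32·t² + 256·t + 559 = 0  ⇒  m = (-128)² − 32·559 = -1504
m = -1504 < 0,  v_rel·d = -128 < 0  ⇒  outside

inside=no margin=-1504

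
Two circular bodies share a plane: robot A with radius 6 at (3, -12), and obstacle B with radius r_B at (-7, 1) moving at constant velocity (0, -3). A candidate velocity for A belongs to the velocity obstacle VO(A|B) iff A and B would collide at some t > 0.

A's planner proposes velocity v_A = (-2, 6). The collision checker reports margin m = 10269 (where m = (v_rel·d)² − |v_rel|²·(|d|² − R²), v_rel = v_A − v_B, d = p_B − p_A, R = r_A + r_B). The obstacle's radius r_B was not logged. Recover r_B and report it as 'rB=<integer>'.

m = 10269
d = (-10, 13);  v_rel = (-2, 9),  |v_rel|² = 85
v_rel×d = (-2)·(13) − (9)·(-10) = 64
since m = R²·85 − 64²:  R² = (4096 + 10269) / 85 = 169
R = √169 = 13  ⇒  r_B = 13 − 6 = 7

rB=7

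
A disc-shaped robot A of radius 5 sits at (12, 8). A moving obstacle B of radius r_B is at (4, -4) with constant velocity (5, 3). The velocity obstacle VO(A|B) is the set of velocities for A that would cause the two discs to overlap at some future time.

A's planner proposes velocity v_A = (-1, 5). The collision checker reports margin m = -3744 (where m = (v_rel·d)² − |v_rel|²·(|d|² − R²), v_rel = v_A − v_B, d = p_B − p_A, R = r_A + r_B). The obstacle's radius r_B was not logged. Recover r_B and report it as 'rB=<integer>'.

m = -3744
d = (-8, -12);  v_rel = (-6, 2),  |v_rel|² = 40
v_rel×d = (-6)·(-12) − (2)·(-8) = 88
since m = R²·40 − 88²:  R² = (7744 + -3744) / 40 = 100
R = √100 = 10  ⇒  r_B = 10 − 5 = 5

rB=5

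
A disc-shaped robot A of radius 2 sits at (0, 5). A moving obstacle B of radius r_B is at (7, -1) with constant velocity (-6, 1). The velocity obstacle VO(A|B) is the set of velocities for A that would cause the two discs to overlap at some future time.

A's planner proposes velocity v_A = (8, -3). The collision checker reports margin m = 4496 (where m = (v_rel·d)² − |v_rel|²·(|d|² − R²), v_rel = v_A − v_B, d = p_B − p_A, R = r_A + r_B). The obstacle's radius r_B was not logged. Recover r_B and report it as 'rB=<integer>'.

m = 4496
d = (7, -6);  v_rel = (14, -4),  |v_rel|² = 212
v_rel×d = (14)·(-6) − (-4)·(7) = -56
since m = R²·212 − (-56)²:  R² = (3136 + 4496) / 212 = 36
R = √36 = 6  ⇒  r_B = 6 − 2 = 4

rB=4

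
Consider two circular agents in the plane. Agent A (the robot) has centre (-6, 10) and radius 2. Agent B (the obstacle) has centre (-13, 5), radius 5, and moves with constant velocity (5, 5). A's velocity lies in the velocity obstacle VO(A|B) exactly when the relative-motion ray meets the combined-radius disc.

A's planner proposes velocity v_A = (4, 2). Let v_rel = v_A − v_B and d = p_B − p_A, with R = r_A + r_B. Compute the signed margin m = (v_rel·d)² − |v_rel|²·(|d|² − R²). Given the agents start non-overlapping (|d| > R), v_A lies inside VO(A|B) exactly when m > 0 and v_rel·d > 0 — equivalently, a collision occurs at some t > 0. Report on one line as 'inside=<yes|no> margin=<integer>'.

d = (-7, -5),  |d|² = 74;  R = 2+5 = 7,  c = 74−7² = 25
v_rel = (-1, -3),  |v_rel|² = 10;  v_rel·d = (-1)·(-7) + (-3)·(-5) = 22
10·t² − 44·t + 25 = 0  ⇒  m = 22² − 10·25 = 234
m = 234 > 0,  v_rel·d = 22 > 0  ⇒  inside

inside=yes margin=234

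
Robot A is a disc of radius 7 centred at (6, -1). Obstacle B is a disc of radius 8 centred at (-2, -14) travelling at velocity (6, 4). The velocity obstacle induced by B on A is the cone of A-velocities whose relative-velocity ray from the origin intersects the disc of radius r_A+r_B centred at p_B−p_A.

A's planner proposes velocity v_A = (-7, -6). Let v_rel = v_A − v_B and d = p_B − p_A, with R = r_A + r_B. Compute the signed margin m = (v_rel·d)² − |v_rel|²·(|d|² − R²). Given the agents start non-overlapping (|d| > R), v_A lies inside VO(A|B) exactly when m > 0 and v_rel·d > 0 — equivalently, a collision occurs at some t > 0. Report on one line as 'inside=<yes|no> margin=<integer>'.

d = (-8, -13),  |d|² = 233;  R = 7+8 = 15,  c = 233−15² = 8
v_rel = (-13, -10),  |v_rel|² = 269;  v_rel·d = (-13)·(-8) + (-10)·(-13) = 234
269·t² − 468·t + 8 = 0  ⇒  m = 234² − 269·8 = 52604
m = 52604 > 0,  v_rel·d = 234 > 0  ⇒  inside

inside=yes margin=52604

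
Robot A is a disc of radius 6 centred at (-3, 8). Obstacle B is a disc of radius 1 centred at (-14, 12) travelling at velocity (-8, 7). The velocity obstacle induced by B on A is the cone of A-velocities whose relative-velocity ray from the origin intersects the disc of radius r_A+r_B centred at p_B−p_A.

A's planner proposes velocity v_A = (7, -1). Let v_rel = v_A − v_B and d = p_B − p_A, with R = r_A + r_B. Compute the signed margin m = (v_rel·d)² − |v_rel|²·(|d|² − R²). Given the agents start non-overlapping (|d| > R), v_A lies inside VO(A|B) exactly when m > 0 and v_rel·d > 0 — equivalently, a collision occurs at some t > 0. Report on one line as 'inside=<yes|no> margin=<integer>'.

d = (-11, 4),  |d|² = 137;  R = 6+1 = 7,  c = 137−7² = 88
v_rel = (15, -8),  |v_rel|² = 289;  v_rel·d = (15)·(-11) + (-8)·(4) = -197
289·t² + 394·t + 88 = 0  ⇒  m = (-197)² − 289·88 = 13377
m = 13377 > 0,  v_rel·d = -197 < 0  ⇒  outside

inside=no margin=13377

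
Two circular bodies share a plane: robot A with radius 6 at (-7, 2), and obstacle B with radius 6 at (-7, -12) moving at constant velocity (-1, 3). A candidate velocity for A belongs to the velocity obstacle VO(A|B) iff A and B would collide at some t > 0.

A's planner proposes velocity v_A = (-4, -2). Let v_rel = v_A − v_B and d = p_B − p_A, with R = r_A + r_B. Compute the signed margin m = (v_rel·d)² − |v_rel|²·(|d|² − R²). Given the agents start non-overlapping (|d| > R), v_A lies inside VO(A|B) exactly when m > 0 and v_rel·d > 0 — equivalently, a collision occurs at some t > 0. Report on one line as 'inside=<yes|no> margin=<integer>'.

d = (0, -14),  |d|² = 196;  R = 6+6 = 12,  c = 196−12² = 52
v_rel = (-3, -5),  |v_rel|² = 34;  v_rel·d = (-3)·(0) + (-5)·(-14) = 70
34·t² − 140·t + 52 = 0  ⇒  m = 70² − 34·52 = 3132
m = 3132 > 0,  v_rel·d = 70 > 0  ⇒  inside

inside=yes margin=3132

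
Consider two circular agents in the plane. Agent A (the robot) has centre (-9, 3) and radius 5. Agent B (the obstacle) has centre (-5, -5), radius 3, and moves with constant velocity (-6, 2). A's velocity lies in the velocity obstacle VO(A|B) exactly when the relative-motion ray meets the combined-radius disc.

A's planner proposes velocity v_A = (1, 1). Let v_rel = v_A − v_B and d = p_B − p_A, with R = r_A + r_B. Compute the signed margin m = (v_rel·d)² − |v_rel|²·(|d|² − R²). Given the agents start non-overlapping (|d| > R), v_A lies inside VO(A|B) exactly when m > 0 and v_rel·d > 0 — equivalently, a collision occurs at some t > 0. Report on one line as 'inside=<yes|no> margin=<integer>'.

d = (4, -8),  |d|² = 80;  R = 5+3 = 8,  c = 80−8² = 16
v_rel = (7, -1),  |v_rel|² = 50;  v_rel·d = (7)·(4) + (-1)·(-8) = 36
50·t² − 72·t + 16 = 0  ⇒  m = 36² − 50·16 = 496
m = 496 > 0,  v_rel·d = 36 > 0  ⇒  inside

inside=yes margin=496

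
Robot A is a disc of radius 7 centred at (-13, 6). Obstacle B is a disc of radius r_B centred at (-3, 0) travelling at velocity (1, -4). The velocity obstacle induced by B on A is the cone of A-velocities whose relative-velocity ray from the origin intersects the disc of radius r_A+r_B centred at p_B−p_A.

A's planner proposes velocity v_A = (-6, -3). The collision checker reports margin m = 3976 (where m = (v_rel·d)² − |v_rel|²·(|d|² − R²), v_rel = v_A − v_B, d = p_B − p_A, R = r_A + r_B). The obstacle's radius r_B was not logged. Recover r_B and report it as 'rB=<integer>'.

m = 3976
d = (10, -6);  v_rel = (-7, 1),  |v_rel|² = 50
v_rel×d = (-7)·(-6) − (1)·(10) = 32
since m = R²·50 − 32²:  R² = (1024 + 3976) / 50 = 100
R = √100 = 10  ⇒  r_B = 10 − 7 = 3

rB=3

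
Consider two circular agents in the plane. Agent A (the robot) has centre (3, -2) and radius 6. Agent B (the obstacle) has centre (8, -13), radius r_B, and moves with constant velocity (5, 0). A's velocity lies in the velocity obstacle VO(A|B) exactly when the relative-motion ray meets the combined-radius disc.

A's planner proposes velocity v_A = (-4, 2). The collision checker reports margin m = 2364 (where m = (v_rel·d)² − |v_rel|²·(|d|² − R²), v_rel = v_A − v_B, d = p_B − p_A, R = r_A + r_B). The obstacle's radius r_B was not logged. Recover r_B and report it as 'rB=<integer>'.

m = 2364
d = (5, -11);  v_rel = (-9, 2),  |v_rel|² = 85
v_rel×d = (-9)·(-11) − (2)·(5) = 89
since m = R²·85 − 89²:  R² = (7921 + 2364) / 85 = 121
R = √121 = 11  ⇒  r_B = 11 − 6 = 5

rB=5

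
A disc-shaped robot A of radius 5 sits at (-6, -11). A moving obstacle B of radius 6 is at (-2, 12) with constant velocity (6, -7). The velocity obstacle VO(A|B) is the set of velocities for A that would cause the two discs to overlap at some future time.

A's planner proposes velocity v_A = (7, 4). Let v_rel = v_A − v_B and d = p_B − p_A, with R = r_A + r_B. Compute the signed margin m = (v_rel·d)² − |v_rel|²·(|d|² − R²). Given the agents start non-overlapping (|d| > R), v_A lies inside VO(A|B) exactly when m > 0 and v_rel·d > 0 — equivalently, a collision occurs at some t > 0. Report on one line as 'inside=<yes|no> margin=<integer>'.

d = (4, 23),  |d|² = 545;  R = 5+6 = 11,  c = 545−11² = 424
v_rel = (1, 11),  |v_rel|² = 122;  v_rel·d = (1)·(4) + (11)·(23) = 257
122·t² − 514·t + 424 = 0  ⇒  m = 257² − 122·424 = 14321
m = 14321 > 0,  v_rel·d = 257 > 0  ⇒  inside

inside=yes margin=14321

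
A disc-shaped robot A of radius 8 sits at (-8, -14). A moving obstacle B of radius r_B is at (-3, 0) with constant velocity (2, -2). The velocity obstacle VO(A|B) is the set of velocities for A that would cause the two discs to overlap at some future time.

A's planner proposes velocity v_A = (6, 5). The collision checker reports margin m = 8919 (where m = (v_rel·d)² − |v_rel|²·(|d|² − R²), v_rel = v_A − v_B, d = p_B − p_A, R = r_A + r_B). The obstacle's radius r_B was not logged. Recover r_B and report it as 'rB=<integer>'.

m = 8919
d = (5, 14);  v_rel = (4, 7),  |v_rel|² = 65
v_rel×d = (4)·(14) − (7)·(5) = 21
since m = R²·65 − 21²:  R² = (441 + 8919) / 65 = 144
R = √144 = 12  ⇒  r_B = 12 − 8 = 4

rB=4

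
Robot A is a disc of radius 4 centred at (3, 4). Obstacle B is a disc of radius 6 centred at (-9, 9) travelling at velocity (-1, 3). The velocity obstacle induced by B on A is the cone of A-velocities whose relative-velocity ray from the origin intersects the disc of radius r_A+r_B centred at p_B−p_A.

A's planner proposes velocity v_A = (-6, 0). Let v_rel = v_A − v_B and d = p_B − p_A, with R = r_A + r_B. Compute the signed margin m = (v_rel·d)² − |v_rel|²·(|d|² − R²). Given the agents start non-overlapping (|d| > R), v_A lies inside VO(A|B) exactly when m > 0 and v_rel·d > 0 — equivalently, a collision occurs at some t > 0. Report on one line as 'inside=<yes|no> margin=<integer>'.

d = (-12, 5),  |d|² = 169;  R = 4+6 = 10,  c = 169−10² = 69
v_rel = (-5, -3),  |v_rel|² = 34;  v_rel·d = (-5)·(-12) + (-3)·(5) = 45
34·t² − 90·t + 69 = 0  ⇒  m = 45² − 34·69 = -321
m = -321 < 0,  v_rel·d = 45 > 0  ⇒  outside

inside=no margin=-321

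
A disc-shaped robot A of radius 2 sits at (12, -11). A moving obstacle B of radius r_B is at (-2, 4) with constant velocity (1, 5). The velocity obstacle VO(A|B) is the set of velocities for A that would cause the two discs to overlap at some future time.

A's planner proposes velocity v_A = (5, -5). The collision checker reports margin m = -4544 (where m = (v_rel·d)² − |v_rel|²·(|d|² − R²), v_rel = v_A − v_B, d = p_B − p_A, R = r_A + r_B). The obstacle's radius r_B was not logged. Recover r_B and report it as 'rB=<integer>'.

m = -4544
d = (-14, 15);  v_rel = (4, -10),  |v_rel|² = 116
v_rel×d = (4)·(15) − (-10)·(-14) = -80
since m = R²·116 − (-80)²:  R² = (6400 + -4544) / 116 = 16
R = √16 = 4  ⇒  r_B = 4 − 2 = 2

rB=2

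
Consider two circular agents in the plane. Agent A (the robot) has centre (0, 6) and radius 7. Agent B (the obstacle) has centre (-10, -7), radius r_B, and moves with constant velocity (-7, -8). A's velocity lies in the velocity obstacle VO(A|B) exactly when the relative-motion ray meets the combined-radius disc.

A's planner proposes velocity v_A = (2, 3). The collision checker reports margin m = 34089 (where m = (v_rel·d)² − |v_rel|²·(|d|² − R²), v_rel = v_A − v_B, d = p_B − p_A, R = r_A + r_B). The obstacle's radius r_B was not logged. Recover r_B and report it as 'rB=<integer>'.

m = 34089
d = (-10, -13);  v_rel = (9, 11),  |v_rel|² = 202
v_rel×d = (9)·(-13) − (11)·(-10) = -7
since m = R²·202 − (-7)²:  R² = (49 + 34089) / 202 = 169
R = √169 = 13  ⇒  r_B = 13 − 7 = 6

rB=6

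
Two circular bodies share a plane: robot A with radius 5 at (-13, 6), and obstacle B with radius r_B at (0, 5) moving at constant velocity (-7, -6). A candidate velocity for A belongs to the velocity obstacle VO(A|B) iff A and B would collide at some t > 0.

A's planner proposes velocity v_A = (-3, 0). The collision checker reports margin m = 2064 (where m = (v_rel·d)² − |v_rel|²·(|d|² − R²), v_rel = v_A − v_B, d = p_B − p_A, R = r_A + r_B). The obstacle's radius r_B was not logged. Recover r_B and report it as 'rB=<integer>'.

m = 2064
d = (13, -1);  v_rel = (4, 6),  |v_rel|² = 52
v_rel×d = (4)·(-1) − (6)·(13) = -82
since m = R²·52 − (-82)²:  R² = (6724 + 2064) / 52 = 169
R = √169 = 13  ⇒  r_B = 13 − 5 = 8

rB=8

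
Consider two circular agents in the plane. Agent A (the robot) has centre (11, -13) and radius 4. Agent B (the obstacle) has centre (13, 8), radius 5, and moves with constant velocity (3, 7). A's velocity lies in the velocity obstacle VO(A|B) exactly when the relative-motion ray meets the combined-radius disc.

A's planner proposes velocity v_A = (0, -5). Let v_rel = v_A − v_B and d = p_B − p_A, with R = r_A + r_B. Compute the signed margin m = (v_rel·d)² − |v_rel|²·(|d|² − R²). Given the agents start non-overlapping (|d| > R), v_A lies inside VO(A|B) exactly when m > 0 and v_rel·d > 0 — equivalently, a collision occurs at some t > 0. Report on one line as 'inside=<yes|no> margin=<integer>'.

d = (2, 21),  |d|² = 445;  R = 4+5 = 9,  c = 445−9² = 364
v_rel = (-3, -12),  |v_rel|² = 153;  v_rel·d = (-3)·(2) + (-12)·(21) = -258
153·t² + 516·t + 364 = 0  ⇒  m = (-258)² − 153·364 = 10872
m = 10872 > 0,  v_rel·d = -258 < 0  ⇒  outside

inside=no margin=10872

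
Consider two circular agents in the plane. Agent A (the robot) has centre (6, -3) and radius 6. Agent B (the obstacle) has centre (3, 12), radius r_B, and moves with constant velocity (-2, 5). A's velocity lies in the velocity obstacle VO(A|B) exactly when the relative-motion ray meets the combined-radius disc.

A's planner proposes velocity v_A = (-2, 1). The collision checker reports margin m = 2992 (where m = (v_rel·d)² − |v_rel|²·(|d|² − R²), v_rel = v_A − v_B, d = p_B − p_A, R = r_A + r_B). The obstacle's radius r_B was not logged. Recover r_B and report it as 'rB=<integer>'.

m = 2992
d = (-3, 15);  v_rel = (0, -4),  |v_rel|² = 16
v_rel×d = (0)·(15) − (-4)·(-3) = -12
since m = R²·16 − (-12)²:  R² = (144 + 2992) / 16 = 196
R = √196 = 14  ⇒  r_B = 14 − 6 = 8

rB=8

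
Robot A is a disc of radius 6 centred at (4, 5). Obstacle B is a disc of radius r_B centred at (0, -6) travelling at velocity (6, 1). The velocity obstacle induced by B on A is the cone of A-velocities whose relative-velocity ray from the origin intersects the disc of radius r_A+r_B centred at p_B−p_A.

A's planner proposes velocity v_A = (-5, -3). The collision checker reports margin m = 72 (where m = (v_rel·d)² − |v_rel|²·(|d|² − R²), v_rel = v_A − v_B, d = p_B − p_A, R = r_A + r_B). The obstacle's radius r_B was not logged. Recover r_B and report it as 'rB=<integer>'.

m = 72
d = (-4, -11);  v_rel = (-11, -4),  |v_rel|² = 137
v_rel×d = (-11)·(-11) − (-4)·(-4) = 105
since m = R²·137 − 105²:  R² = (11025 + 72) / 137 = 81
R = √81 = 9  ⇒  r_B = 9 − 6 = 3

rB=3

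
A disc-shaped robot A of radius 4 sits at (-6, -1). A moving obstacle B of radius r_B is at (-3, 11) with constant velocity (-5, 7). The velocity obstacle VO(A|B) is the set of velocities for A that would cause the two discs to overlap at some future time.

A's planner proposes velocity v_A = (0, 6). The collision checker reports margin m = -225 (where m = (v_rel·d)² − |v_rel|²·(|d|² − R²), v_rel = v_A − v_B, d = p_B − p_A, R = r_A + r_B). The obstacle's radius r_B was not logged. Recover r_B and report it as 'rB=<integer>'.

m = -225
d = (3, 12);  v_rel = (5, -1),  |v_rel|² = 26
v_rel×d = (5)·(12) − (-1)·(3) = 63
since m = R²·26 − 63²:  R² = (3969 + -225) / 26 = 144
R = √144 = 12  ⇒  r_B = 12 − 4 = 8

rB=8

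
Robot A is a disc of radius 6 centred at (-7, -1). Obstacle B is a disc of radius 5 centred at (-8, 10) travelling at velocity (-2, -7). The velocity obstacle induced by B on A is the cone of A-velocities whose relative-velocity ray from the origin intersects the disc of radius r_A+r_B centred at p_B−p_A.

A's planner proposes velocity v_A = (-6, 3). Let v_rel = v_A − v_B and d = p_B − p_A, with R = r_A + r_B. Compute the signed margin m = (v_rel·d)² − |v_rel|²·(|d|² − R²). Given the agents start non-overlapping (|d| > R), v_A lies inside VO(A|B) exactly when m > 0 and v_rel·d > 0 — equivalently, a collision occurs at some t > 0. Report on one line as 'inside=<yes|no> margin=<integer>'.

d = (-1, 11),  |d|² = 122;  R = 6+5 = 11,  c = 122−11² = 1
v_rel = (-4, 10),  |v_rel|² = 116;  v_rel·d = (-4)·(-1) + (10)·(11) = 114
116·t² − 228·t + 1 = 0  ⇒  m = 114² − 116·1 = 12880
m = 12880 > 0,  v_rel·d = 114 > 0  ⇒  inside

inside=yes margin=12880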